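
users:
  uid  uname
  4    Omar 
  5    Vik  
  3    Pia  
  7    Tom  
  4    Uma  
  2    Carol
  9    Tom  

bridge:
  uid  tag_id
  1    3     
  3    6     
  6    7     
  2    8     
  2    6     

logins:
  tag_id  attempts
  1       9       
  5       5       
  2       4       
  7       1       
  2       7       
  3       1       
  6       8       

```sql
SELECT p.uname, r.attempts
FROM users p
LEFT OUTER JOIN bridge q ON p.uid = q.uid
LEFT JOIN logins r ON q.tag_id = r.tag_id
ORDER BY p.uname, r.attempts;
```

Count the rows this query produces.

8

Step 1 — p LEFT JOIN q on uid → 8 row(s).
Then LEFT JOIN `logins r` on tag_id: each of those 8 rows is kept; rows whose q.tag_id has no match in r get NULL for r's columns.
Result: 8 row(s).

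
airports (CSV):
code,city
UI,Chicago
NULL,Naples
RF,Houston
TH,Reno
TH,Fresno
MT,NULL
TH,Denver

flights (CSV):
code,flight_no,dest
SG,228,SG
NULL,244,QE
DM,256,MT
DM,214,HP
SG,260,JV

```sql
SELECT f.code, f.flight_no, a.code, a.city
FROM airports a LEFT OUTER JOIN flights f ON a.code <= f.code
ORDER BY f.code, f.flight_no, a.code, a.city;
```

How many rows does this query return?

LEFT JOIN keeps every row from `airports`; unmatched rows get NULL for `flights`'s columns.
Matching on a.code <= f.code. A NULL in a compared column never satisfies the condition.
- a (code=UI) has no partner → padded with NULL.
- a (code=NULL) has no partner → padded with NULL.
- a (code=RF) pairs with 2 row(s) of f.
- a (code=TH) has no partner → padded with NULL.
- a (code=TH) has no partner → padded with NULL.
- a (code=MT) pairs with 2 row(s) of f.
- a (code=TH) has no partner → padded with NULL.
Total: 4 matched + 5 padded = 9 rows.

9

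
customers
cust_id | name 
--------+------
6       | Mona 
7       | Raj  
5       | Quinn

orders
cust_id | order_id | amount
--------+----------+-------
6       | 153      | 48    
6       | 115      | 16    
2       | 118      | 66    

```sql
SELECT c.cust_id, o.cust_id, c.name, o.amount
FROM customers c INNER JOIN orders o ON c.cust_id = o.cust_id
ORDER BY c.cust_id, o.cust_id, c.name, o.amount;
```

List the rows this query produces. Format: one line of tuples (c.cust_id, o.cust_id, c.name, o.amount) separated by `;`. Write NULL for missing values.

(6, 6, Mona, 16); (6, 6, Mona, 48)

INNER JOIN keeps only pairs where the ON condition holds.
Matching on c.cust_id = o.cust_id.
- c[0] cust_id=6 → 2 match(es) in o → 2 row(s).
- c[1] cust_id=7 → no match; dropped.
- c[2] cust_id=5 → no match; dropped.
After projecting and ordering:
c.cust_id | o.cust_id | c.name | o.amount
6 | 6 | Mona | 16
6 | 6 | Mona | 48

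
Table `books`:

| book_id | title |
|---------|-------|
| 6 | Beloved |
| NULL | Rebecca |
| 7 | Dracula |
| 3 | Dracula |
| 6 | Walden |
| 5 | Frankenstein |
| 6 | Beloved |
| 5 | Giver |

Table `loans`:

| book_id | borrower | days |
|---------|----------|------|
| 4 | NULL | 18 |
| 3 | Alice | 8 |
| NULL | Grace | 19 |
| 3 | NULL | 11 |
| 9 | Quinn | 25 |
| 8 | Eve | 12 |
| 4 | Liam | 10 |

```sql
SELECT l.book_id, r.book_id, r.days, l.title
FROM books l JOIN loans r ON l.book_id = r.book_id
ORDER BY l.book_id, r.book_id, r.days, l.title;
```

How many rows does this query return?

2

INNER JOIN keeps only pairs where the ON condition holds.
Matching on l.book_id = r.book_id. A NULL in a compared column never satisfies the condition.
- l row (book_id=6): no match → dropped.
- l row (book_id=NULL): no match → dropped.
- l row (book_id=7): no match → dropped.
- l row (book_id=3): matches 2 r row(s) → 2 output row(s).
- l row (book_id=6): no match → dropped.
- l row (book_id=5): no match → dropped.
- l row (book_id=6): no match → dropped.
- l row (book_id=5): no match → dropped.
Total: 2 rows.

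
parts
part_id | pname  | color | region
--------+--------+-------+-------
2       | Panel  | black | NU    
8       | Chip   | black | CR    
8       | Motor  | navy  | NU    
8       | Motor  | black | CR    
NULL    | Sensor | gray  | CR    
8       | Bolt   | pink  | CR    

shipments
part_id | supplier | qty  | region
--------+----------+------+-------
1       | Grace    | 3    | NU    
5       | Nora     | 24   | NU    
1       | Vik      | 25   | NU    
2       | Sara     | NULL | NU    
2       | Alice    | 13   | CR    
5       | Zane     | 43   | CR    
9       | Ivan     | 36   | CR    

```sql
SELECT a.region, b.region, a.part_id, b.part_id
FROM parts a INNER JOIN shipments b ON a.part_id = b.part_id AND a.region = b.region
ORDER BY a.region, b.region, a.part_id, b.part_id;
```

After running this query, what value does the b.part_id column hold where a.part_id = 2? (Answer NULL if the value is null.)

INNER JOIN keeps only pairs where the ON condition holds.
Matching on a.part_id = b.part_id AND a.region = b.region. A NULL in a compared column never satisfies the condition.
- part_id=2, region=NU: 1 matching b row(s), so 1 row(s) emitted.
- part_id=8, region=CR: no matching b row, dropped.
- part_id=8, region=NU: no matching b row, dropped.
- part_id=8, region=CR: no matching b row, dropped.
- part_id=NULL, region=CR: no matching b row, dropped.
- part_id=8, region=CR: no matching b row, dropped.

2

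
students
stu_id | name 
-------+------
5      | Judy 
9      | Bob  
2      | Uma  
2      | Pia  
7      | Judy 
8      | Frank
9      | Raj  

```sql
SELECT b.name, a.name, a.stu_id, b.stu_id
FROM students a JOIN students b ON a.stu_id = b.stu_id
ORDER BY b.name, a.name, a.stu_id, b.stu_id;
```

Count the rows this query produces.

11

INNER JOIN keeps only pairs where the ON condition holds.
Matching on a.stu_id = b.stu_id.
- a (stu_id=5) pairs with 1 row(s) of b.
- a (stu_id=9) pairs with 2 row(s) of b.
- a (stu_id=2) pairs with 2 row(s) of b.
- a (stu_id=2) pairs with 2 row(s) of b.
- a (stu_id=7) pairs with 1 row(s) of b.
- a (stu_id=8) pairs with 1 row(s) of b.
- a (stu_id=9) pairs with 2 row(s) of b.
Total: 11 rows.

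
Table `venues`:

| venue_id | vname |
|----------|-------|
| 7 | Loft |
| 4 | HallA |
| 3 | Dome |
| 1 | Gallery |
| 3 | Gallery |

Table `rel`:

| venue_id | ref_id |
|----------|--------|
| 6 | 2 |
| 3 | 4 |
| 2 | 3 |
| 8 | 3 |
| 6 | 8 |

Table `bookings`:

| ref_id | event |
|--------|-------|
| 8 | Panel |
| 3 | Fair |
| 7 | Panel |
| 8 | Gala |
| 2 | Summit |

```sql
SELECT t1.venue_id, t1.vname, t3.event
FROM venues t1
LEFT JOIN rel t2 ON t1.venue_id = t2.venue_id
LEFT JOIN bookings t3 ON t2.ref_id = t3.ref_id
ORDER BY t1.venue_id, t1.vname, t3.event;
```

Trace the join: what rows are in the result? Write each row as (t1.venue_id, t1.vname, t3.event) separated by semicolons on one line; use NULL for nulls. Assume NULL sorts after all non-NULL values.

(1, Gallery, NULL); (3, Dome, NULL); (3, Gallery, NULL); (4, HallA, NULL); (7, Loft, NULL)

Step 1 — t1 LEFT JOIN t2 on venue_id → 5 row(s).
Then LEFT JOIN `bookings t3` on ref_id: each of those 5 rows is kept; rows whose t2.ref_id has no match in t3 get NULL for t3's columns.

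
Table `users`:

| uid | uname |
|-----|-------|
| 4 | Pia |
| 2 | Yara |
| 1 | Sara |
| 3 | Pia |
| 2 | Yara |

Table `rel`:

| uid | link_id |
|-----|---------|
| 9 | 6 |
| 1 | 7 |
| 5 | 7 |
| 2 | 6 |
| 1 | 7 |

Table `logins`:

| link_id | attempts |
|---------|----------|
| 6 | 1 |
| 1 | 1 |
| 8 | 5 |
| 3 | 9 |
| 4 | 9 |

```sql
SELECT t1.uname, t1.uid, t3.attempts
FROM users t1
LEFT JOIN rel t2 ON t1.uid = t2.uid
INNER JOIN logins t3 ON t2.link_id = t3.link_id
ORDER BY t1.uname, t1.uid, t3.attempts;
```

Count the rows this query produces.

2

Joins associate left-to-right: users LEFT JOIN rel on uid gives 6 intermediate row(s).
Then INNER JOIN `logins t3` on link_id: keep only rows whose t2.link_id appears in t3.
Result: 2 row(s).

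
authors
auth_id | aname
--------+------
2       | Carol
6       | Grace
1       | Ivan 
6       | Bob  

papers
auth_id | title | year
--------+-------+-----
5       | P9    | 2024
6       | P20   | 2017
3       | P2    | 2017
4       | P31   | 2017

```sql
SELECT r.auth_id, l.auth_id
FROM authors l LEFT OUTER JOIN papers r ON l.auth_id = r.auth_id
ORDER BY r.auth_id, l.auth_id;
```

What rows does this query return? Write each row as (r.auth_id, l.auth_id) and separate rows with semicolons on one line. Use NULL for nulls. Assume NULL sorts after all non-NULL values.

(6, 6); (6, 6); (NULL, 1); (NULL, 2)

LEFT JOIN keeps every row from `authors`; unmatched rows get NULL for `papers`'s columns.
Matching on l.auth_id = r.auth_id.
Matched pairs: 2; unmatched l rows kept: 2.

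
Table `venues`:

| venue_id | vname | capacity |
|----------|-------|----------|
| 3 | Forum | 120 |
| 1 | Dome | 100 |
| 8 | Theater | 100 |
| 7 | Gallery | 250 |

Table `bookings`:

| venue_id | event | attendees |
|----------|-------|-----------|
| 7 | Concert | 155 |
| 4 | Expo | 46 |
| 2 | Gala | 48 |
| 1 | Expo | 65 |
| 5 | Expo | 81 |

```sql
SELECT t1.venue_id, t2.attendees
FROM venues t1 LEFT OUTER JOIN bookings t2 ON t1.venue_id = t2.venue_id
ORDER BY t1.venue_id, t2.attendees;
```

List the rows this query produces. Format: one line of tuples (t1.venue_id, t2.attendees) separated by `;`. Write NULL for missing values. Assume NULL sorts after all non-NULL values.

LEFT JOIN keeps every row from `venues`; unmatched rows get NULL for `bookings`'s columns.
Matching on t1.venue_id = t2.venue_id.
- t1 (venue_id=3) has no partner → padded with NULL.
- t1 (venue_id=1) pairs with 1 row(s) of t2.
- t1 (venue_id=8) has no partner → padded with NULL.
- t1 (venue_id=7) pairs with 1 row(s) of t2.
After projecting and ordering:
t1.venue_id | t2.attendees
1 | 65
3 | NULL
7 | 155
8 | NULL

(1, 65); (3, NULL); (7, 155); (8, NULL)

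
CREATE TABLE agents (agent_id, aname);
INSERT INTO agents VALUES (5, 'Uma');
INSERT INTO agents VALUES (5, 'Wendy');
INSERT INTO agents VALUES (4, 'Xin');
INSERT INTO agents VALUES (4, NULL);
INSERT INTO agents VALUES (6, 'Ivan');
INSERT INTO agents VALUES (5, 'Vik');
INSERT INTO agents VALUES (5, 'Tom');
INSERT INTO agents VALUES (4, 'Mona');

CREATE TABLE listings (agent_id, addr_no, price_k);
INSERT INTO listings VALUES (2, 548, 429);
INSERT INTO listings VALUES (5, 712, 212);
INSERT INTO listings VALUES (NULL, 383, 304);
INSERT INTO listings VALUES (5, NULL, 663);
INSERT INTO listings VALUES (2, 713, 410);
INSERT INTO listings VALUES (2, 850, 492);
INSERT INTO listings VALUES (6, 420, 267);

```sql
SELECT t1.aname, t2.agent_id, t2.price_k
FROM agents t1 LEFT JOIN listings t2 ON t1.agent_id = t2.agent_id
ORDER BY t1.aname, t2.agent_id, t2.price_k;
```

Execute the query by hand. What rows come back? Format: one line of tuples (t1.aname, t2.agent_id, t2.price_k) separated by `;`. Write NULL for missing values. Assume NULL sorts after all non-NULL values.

(Ivan, 6, 267); (Mona, NULL, NULL); (Tom, 5, 212); (Tom, 5, 663); (Uma, 5, 212); (Uma, 5, 663); (Vik, 5, 212); (Vik, 5, 663); (Wendy, 5, 212); (Wendy, 5, 663); (Xin, NULL, NULL); (NULL, NULL, NULL)

LEFT JOIN keeps every row from `agents`; unmatched rows get NULL for `listings`'s columns.
Matching on t1.agent_id = t2.agent_id. A NULL in a compared column never satisfies the condition.
Matched pairs: 9; unmatched t1 rows kept: 3.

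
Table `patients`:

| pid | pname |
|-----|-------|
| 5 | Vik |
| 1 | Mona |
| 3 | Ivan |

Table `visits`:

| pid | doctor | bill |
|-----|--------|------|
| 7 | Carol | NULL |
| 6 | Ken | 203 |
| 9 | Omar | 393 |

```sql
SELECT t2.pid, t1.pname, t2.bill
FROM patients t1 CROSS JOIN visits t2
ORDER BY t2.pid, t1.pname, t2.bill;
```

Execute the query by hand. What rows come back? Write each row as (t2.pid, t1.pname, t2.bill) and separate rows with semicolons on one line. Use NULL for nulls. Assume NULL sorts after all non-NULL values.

CROSS JOIN pairs every row of `patients` with every row of `visits`: 3 × 3 = 9 rows.

(6, Ivan, 203); (6, Mona, 203); (6, Vik, 203); (7, Ivan, NULL); (7, Mona, NULL); (7, Vik, NULL); (9, Ivan, 393); (9, Mona, 393); (9, Vik, 393)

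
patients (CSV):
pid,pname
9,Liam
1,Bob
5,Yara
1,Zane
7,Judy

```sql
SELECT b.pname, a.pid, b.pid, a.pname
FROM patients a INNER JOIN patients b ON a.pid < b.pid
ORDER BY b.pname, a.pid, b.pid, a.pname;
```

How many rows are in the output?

9

INNER JOIN keeps only pairs where the ON condition holds.
Matching on a.pid < b.pid.
- a row (pid=9): no match → dropped.
- a row (pid=1): matches 3 b row(s) → 3 output row(s).
- a row (pid=5): matches 2 b row(s) → 2 output row(s).
- a row (pid=1): matches 3 b row(s) → 3 output row(s).
- a row (pid=7): matches 1 b row(s) → 1 output row(s).
Total: 9 rows.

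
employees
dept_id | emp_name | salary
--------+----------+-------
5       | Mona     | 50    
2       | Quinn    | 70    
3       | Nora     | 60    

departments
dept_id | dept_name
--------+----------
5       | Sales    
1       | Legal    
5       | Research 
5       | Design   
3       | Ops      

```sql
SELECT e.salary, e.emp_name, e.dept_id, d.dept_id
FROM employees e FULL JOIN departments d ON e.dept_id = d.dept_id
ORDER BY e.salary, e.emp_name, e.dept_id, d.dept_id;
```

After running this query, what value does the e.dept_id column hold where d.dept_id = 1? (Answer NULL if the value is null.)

NULL

FULL OUTER JOIN keeps every row from both sides; unmatched rows get NULL for the other side's columns.
Matching on e.dept_id = d.dept_id.
Matched pairs: 4; unmatched e rows kept: 1; unmatched d rows kept: 1.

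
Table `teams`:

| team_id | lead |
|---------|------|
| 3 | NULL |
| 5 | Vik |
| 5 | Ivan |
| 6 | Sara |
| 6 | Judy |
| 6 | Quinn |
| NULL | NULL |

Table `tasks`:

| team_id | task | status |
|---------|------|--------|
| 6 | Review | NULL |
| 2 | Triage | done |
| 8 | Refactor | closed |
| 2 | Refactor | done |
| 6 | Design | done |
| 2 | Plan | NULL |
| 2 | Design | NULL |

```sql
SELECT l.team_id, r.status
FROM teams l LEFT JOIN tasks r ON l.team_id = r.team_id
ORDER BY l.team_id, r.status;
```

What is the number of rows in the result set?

10

LEFT JOIN keeps every row from `teams`; unmatched rows get NULL for `tasks`'s columns.
Matching on l.team_id = r.team_id. A NULL in a compared column never satisfies the condition.
- l[0] team_id=3 → no match; kept with NULLs on the r side.
- l[1] team_id=5 → no match; kept with NULLs on the r side.
- l[2] team_id=5 → no match; kept with NULLs on the r side.
- l[3] team_id=6 → 2 match(es) in r → 2 row(s).
- l[4] team_id=6 → 2 match(es) in r → 2 row(s).
- l[5] team_id=6 → 2 match(es) in r → 2 row(s).
- l[6] team_id=NULL → no match; kept with NULLs on the r side.
Total: 6 matched + 4 padded = 10 rows.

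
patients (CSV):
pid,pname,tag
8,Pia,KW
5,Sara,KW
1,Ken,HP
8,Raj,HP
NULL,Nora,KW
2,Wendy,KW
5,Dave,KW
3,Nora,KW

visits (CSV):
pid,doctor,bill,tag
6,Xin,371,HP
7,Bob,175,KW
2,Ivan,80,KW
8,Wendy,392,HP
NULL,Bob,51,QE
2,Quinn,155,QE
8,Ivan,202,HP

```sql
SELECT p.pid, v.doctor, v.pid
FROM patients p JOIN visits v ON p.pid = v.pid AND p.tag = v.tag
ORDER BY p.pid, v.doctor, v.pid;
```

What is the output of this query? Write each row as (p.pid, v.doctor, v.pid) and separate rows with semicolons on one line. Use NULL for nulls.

INNER JOIN keeps only pairs where the ON condition holds.
Matching on p.pid = v.pid AND p.tag = v.tag. A NULL in a compared column never satisfies the condition.
Matched pairs: 3.

(2, Ivan, 2); (8, Ivan, 8); (8, Wendy, 8)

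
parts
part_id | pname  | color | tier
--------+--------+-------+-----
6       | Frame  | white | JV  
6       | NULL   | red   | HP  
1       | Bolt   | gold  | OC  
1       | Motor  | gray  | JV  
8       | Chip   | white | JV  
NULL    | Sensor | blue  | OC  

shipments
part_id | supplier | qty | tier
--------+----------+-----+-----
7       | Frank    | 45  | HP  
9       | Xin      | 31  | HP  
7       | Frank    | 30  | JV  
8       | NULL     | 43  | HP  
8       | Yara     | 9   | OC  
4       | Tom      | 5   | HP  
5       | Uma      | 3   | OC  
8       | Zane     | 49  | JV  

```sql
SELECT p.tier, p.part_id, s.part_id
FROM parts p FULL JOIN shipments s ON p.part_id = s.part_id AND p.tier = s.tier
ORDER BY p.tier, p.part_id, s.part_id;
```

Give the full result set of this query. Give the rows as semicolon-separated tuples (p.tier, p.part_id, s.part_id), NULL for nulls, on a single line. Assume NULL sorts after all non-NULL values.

(HP, 6, NULL); (JV, 1, NULL); (JV, 6, NULL); (JV, 8, 8); (OC, 1, NULL); (OC, NULL, NULL); (NULL, NULL, 4); (NULL, NULL, 5); (NULL, NULL, 7); (NULL, NULL, 7); (NULL, NULL, 8); (NULL, NULL, 8); (NULL, NULL, 9)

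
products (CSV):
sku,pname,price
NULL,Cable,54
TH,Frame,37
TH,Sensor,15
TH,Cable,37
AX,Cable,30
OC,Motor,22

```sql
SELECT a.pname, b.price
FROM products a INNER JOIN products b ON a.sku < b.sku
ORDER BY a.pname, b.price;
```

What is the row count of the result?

INNER JOIN keeps only pairs where the ON condition holds.
Matching on a.sku < b.sku. A NULL in a compared column never satisfies the condition.
Matched pairs: 7.
Total: 7 rows.

7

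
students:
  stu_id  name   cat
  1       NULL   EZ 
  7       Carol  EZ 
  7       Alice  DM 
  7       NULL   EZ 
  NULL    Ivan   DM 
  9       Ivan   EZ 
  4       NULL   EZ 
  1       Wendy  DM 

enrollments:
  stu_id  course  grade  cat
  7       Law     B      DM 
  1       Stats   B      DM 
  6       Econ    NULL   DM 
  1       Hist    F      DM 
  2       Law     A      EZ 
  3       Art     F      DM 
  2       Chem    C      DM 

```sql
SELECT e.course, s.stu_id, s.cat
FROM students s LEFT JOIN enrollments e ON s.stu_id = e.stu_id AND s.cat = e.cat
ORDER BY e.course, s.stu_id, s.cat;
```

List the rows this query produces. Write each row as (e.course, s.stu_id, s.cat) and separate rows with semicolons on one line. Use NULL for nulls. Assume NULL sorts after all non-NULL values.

LEFT JOIN keeps every row from `students`; unmatched rows get NULL for `enrollments`'s columns.
Matching on s.stu_id = e.stu_id AND s.cat = e.cat. A NULL in a compared column never satisfies the condition.
- s[0] stu_id=1, cat=EZ → no match; kept with NULLs on the e side.
- s[1] stu_id=7, cat=EZ → no match; kept with NULLs on the e side.
- s[2] stu_id=7, cat=DM → 1 match(es) in e → 1 row(s).
- s[3] stu_id=7, cat=EZ → no match; kept with NULLs on the e side.
- s[4] stu_id=NULL, cat=DM → no match; kept with NULLs on the e side.
- s[5] stu_id=9, cat=EZ → no match; kept with NULLs on the e side.
- s[6] stu_id=4, cat=EZ → no match; kept with NULLs on the e side.
- s[7] stu_id=1, cat=DM → 2 match(es) in e → 2 row(s).
After projecting and ordering:
e.course | s.stu_id | s.cat
Hist | 1 | DM
Law | 7 | DM
Stats | 1 | DM
NULL | 1 | EZ
NULL | 4 | EZ
NULL | 7 | EZ
NULL | 7 | EZ
NULL | 9 | EZ
NULL | NULL | DM

(Hist, 1, DM); (Law, 7, DM); (Stats, 1, DM); (NULL, 1, EZ); (NULL, 4, EZ); (NULL, 7, EZ); (NULL, 7, EZ); (NULL, 9, EZ); (NULL, NULL, DM)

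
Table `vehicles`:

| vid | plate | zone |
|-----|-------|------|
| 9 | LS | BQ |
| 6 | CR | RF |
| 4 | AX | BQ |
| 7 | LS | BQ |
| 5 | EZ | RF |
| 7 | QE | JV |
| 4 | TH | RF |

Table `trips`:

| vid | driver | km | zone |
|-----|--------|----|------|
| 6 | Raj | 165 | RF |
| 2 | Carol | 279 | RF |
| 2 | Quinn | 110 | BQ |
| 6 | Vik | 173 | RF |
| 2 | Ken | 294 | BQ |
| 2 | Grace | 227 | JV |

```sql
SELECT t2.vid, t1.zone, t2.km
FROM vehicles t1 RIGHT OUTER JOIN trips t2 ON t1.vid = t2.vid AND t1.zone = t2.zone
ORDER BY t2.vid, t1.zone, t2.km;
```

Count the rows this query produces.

RIGHT JOIN keeps every row from `trips`; unmatched rows get NULL for `vehicles`'s columns.
Matching on t1.vid = t2.vid AND t1.zone = t2.zone.
Matched pairs: 2; unmatched t2 rows kept: 4.
Total: 2 matched + 4 padded = 6 rows.

6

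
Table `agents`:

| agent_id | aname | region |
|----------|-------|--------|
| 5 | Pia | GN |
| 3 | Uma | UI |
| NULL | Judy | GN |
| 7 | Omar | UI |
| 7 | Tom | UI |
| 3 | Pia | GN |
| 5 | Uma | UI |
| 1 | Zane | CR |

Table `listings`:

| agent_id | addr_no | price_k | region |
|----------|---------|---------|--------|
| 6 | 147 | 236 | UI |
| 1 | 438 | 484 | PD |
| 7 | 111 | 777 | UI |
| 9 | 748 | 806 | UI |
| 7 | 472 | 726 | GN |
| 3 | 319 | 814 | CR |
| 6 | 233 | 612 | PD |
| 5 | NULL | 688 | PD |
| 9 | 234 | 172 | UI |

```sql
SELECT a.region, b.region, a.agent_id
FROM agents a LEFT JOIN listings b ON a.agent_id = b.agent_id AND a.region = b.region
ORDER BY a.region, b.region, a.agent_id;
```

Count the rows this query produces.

8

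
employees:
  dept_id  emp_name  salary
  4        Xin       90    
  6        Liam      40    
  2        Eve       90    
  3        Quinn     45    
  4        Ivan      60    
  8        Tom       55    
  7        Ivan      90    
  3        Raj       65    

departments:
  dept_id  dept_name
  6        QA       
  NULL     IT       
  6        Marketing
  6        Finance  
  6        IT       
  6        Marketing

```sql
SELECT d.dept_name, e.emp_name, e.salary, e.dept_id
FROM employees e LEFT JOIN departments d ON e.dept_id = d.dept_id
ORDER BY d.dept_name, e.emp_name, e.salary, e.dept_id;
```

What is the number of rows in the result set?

12

LEFT JOIN keeps every row from `employees`; unmatched rows get NULL for `departments`'s columns.
Matching on e.dept_id = d.dept_id. A NULL in a compared column never satisfies the condition.
- dept_id=4: no d row matches, row kept with d columns NULL.
- dept_id=6: 5 matching d row(s), so 5 row(s) emitted.
- dept_id=2: no d row matches, row kept with d columns NULL.
- dept_id=3: no d row matches, row kept with d columns NULL.
- dept_id=4: no d row matches, row kept with d columns NULL.
- dept_id=8: no d row matches, row kept with d columns NULL.
- dept_id=7: no d row matches, row kept with d columns NULL.
- dept_id=3: no d row matches, row kept with d columns NULL.
Total: 5 matched + 7 padded = 12 rows.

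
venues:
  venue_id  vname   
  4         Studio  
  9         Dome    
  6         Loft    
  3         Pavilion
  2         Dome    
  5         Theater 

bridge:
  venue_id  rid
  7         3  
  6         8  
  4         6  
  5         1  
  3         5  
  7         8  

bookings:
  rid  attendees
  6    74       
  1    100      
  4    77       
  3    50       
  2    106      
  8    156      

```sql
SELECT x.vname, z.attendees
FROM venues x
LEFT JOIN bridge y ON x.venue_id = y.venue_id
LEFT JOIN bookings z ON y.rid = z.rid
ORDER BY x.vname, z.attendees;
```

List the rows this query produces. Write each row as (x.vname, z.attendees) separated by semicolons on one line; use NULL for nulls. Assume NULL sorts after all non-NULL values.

(Dome, NULL); (Dome, NULL); (Loft, 156); (Pavilion, NULL); (Studio, 74); (Theater, 100)

Step 1 — x LEFT JOIN y on venue_id → 6 row(s).
Then LEFT JOIN `bookings z` on rid: each of those 6 rows is kept; rows whose y.rid has no match in z get NULL for z's columns.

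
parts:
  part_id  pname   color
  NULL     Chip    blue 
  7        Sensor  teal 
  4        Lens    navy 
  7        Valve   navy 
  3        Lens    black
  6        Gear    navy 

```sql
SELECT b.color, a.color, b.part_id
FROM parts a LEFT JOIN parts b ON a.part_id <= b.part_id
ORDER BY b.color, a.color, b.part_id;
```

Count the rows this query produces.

17

LEFT JOIN keeps every row from `parts a`; unmatched rows get NULL for `parts b`'s columns.
Matching on a.part_id <= b.part_id. A NULL in a compared column never satisfies the condition.
- part_id=NULL: no b row matches, row kept with b columns NULL.
- part_id=7: 2 matching b row(s), so 2 row(s) emitted.
- part_id=4: 4 matching b row(s), so 4 row(s) emitted.
- part_id=7: 2 matching b row(s), so 2 row(s) emitted.
- part_id=3: 5 matching b row(s), so 5 row(s) emitted.
- part_id=6: 3 matching b row(s), so 3 row(s) emitted.
Total: 16 matched + 1 padded = 17 rows.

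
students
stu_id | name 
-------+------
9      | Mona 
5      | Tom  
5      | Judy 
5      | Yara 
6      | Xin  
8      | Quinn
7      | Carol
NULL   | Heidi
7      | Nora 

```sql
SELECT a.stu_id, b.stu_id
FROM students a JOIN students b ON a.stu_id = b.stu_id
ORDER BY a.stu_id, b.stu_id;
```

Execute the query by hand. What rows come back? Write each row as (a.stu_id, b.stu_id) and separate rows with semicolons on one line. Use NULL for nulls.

INNER JOIN keeps only pairs where the ON condition holds.
Matching on a.stu_id = b.stu_id. A NULL in a compared column never satisfies the condition.
Matched pairs: 16.

(5, 5); (5, 5); (5, 5); (5, 5); (5, 5); (5, 5); (5, 5); (5, 5); (5, 5); (6, 6); (7, 7); (7, 7); (7, 7); (7, 7); (8, 8); (9, 9)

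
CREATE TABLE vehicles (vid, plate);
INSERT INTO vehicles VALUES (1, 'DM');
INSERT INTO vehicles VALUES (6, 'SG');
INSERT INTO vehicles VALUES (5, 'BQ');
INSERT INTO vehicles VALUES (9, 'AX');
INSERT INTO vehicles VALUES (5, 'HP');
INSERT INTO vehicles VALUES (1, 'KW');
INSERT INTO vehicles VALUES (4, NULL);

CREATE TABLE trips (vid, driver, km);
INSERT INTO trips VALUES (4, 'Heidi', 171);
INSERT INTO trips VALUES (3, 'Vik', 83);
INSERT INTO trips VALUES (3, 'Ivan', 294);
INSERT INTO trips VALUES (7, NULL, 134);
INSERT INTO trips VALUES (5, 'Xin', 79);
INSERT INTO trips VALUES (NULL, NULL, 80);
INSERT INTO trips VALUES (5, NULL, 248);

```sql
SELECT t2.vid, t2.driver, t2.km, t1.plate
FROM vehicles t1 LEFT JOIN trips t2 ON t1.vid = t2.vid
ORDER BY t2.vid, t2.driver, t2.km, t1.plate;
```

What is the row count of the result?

9

LEFT JOIN keeps every row from `vehicles`; unmatched rows get NULL for `trips`'s columns.
Matching on t1.vid = t2.vid. A NULL in a compared column never satisfies the condition.
Matched pairs: 5; unmatched t1 rows kept: 4.
Total: 5 matched + 4 padded = 9 rows.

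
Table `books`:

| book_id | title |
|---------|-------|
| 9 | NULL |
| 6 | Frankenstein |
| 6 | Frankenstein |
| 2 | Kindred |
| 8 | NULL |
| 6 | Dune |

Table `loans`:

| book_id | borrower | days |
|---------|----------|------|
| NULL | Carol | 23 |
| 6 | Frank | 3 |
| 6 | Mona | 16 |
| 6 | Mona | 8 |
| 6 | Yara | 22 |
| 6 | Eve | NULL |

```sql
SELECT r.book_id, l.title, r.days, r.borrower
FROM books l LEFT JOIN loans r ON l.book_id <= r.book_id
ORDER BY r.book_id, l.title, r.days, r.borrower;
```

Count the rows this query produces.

22

LEFT JOIN keeps every row from `books`; unmatched rows get NULL for `loans`'s columns.
Matching on l.book_id <= r.book_id. A NULL in a compared column never satisfies the condition.
- l row (book_id=9): no match → kept, r columns NULL.
- l row (book_id=6): matches 5 r row(s) → 5 output row(s).
- l row (book_id=6): matches 5 r row(s) → 5 output row(s).
- l row (book_id=2): matches 5 r row(s) → 5 output row(s).
- l row (book_id=8): no match → kept, r columns NULL.
- l row (book_id=6): matches 5 r row(s) → 5 output row(s).
Total: 20 matched + 2 padded = 22 rows.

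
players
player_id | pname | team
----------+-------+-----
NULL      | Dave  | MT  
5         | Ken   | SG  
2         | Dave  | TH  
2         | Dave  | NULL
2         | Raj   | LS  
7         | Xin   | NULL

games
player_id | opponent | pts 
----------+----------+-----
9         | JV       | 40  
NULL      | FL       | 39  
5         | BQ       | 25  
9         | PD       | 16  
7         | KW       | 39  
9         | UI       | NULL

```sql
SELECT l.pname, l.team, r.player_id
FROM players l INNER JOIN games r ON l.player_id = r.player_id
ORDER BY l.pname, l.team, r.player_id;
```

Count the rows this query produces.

INNER JOIN keeps only pairs where the ON condition holds.
Matching on l.player_id = r.player_id. A NULL in a compared column never satisfies the condition.
- l row (player_id=NULL): no match → dropped.
- l row (player_id=5): matches 1 r row(s) → 1 output row(s).
- l row (player_id=2): no match → dropped.
- l row (player_id=2): no match → dropped.
- l row (player_id=2): no match → dropped.
- l row (player_id=7): matches 1 r row(s) → 1 output row(s).
Total: 2 rows.

2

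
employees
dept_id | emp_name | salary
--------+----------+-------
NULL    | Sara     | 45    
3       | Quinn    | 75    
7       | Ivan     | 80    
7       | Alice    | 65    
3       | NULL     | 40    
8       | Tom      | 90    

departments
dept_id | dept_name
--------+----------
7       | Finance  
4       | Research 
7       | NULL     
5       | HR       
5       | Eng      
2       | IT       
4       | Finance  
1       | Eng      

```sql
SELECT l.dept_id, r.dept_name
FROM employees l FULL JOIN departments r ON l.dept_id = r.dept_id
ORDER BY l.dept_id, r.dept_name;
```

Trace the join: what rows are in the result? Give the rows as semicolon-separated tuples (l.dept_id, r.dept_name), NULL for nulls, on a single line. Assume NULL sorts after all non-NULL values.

(3, NULL); (3, NULL); (7, Finance); (7, Finance); (7, NULL); (7, NULL); (8, NULL); (NULL, Eng); (NULL, Eng); (NULL, Finance); (NULL, HR); (NULL, IT); (NULL, Research); (NULL, NULL)

FULL OUTER JOIN keeps every row from both sides; unmatched rows get NULL for the other side's columns.
Matching on l.dept_id = r.dept_id. A NULL in a compared column never satisfies the condition.
Matched pairs: 4; unmatched l rows kept: 4; unmatched r rows kept: 6.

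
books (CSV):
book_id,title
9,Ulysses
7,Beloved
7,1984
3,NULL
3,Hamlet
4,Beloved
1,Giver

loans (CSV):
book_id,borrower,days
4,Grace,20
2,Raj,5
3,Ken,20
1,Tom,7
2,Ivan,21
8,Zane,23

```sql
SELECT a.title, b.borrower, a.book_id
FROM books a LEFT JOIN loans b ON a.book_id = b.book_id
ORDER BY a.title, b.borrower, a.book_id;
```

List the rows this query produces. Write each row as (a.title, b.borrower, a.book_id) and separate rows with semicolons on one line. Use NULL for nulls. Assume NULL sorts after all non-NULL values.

(1984, NULL, 7); (Beloved, Grace, 4); (Beloved, NULL, 7); (Giver, Tom, 1); (Hamlet, Ken, 3); (Ulysses, NULL, 9); (NULL, Ken, 3)

LEFT JOIN keeps every row from `books`; unmatched rows get NULL for `loans`'s columns.
Matching on a.book_id = b.book_id.
- a row (book_id=9): no match → kept, b columns NULL.
- a row (book_id=7): no match → kept, b columns NULL.
- a row (book_id=7): no match → kept, b columns NULL.
- a row (book_id=3): matches 1 b row(s) → 1 output row(s).
- a row (book_id=3): matches 1 b row(s) → 1 output row(s).
- a row (book_id=4): matches 1 b row(s) → 1 output row(s).
- a row (book_id=1): matches 1 b row(s) → 1 output row(s).
After projecting and ordering:
a.title | b.borrower | a.book_id
1984 | NULL | 7
Beloved | Grace | 4
Beloved | NULL | 7
Giver | Tom | 1
Hamlet | Ken | 3
Ulysses | NULL | 9
NULL | Ken | 3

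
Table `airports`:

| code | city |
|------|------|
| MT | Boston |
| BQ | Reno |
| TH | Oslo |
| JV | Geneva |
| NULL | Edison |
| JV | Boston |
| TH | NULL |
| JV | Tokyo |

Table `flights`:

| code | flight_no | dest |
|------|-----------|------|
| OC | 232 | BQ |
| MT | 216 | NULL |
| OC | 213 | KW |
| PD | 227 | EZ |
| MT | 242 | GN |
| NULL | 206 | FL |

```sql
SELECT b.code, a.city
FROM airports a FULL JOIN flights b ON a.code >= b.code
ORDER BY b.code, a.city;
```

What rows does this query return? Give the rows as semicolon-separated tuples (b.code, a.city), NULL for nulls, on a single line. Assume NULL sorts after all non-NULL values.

(MT, Boston); (MT, Boston); (MT, Oslo); (MT, Oslo); (MT, NULL); (MT, NULL); (OC, Oslo); (OC, Oslo); (OC, NULL); (OC, NULL); (PD, Oslo); (PD, NULL); (NULL, Boston); (NULL, Edison); (NULL, Geneva); (NULL, Reno); (NULL, Tokyo); (NULL, NULL)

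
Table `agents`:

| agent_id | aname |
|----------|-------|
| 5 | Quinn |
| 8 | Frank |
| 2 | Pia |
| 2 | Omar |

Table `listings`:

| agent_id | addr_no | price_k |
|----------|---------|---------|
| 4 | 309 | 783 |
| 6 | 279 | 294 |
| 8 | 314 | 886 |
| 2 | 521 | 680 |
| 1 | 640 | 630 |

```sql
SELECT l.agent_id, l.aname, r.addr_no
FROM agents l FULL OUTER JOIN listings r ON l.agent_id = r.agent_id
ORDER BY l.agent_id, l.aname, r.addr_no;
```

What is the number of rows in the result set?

FULL OUTER JOIN keeps every row from both sides; unmatched rows get NULL for the other side's columns.
Matching on l.agent_id = r.agent_id.
Matched pairs: 3; unmatched l rows kept: 1; unmatched r rows kept: 3.
Total: 3 matched + 4 padded = 7 rows.

7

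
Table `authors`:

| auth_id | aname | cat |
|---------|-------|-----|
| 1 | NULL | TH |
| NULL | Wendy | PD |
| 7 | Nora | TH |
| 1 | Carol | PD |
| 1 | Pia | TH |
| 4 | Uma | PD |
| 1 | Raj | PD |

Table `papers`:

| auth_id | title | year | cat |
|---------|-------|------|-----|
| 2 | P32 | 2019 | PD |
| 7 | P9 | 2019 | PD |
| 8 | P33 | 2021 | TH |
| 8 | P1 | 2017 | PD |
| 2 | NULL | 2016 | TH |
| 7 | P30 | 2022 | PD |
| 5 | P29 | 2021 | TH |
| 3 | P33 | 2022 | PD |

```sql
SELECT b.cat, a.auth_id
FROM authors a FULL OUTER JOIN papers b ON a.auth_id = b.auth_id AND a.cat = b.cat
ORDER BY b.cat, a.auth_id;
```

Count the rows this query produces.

15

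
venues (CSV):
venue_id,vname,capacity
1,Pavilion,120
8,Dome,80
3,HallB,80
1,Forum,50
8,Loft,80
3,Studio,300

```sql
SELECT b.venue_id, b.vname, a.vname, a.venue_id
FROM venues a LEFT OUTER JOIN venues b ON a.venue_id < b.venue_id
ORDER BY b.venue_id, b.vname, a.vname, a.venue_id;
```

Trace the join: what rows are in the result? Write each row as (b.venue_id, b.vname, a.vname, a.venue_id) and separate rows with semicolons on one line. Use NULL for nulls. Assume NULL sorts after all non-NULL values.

(3, HallB, Forum, 1); (3, HallB, Pavilion, 1); (3, Studio, Forum, 1); (3, Studio, Pavilion, 1); (8, Dome, Forum, 1); (8, Dome, HallB, 3); (8, Dome, Pavilion, 1); (8, Dome, Studio, 3); (8, Loft, Forum, 1); (8, Loft, HallB, 3); (8, Loft, Pavilion, 1); (8, Loft, Studio, 3); (NULL, NULL, Dome, 8); (NULL, NULL, Loft, 8)

LEFT JOIN keeps every row from `venues a`; unmatched rows get NULL for `venues b`'s columns.
Matching on a.venue_id < b.venue_id.
Matched pairs: 12; unmatched a rows kept: 2.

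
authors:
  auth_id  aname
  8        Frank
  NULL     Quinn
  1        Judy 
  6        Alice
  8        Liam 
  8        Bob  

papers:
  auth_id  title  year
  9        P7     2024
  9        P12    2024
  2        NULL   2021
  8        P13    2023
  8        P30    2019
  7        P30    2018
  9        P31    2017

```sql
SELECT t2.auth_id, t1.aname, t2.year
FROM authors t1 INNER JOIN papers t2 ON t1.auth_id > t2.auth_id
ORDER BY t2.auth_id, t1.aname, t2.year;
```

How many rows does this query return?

INNER JOIN keeps only pairs where the ON condition holds.
Matching on t1.auth_id > t2.auth_id. A NULL in a compared column never satisfies the condition.
- auth_id=8: 2 matching t2 row(s), so 2 row(s) emitted.
- auth_id=NULL: no matching t2 row, dropped.
- auth_id=1: no matching t2 row, dropped.
- auth_id=6: 1 matching t2 row(s), so 1 row(s) emitted.
- auth_id=8: 2 matching t2 row(s), so 2 row(s) emitted.
- auth_id=8: 2 matching t2 row(s), so 2 row(s) emitted.
Total: 7 rows.

7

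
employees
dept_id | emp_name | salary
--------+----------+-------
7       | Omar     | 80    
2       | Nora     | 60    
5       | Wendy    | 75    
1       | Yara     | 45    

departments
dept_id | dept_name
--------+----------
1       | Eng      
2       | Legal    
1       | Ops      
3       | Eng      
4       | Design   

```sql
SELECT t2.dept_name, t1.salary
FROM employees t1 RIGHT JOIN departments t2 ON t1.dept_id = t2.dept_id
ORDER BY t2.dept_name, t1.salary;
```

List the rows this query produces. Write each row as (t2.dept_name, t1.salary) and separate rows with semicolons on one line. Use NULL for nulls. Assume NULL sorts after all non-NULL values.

(Design, NULL); (Eng, 45); (Eng, NULL); (Legal, 60); (Ops, 45)

RIGHT JOIN keeps every row from `departments`; unmatched rows get NULL for `employees`'s columns.
Matching on t1.dept_id = t2.dept_id.
- dept_id=7: no matching t2 row.
- dept_id=2: 1 matching t2 row(s), so 1 row(s) emitted.
- dept_id=5: no matching t2 row.
- dept_id=1: 2 matching t2 row(s), so 2 row(s) emitted.
- 2 row(s) from t2 found no t1 partner → padded with NULL.
After projecting and ordering:
t2.dept_name | t1.salary
Design | NULL
Eng | 45
Eng | NULL
Legal | 60
Ops | 45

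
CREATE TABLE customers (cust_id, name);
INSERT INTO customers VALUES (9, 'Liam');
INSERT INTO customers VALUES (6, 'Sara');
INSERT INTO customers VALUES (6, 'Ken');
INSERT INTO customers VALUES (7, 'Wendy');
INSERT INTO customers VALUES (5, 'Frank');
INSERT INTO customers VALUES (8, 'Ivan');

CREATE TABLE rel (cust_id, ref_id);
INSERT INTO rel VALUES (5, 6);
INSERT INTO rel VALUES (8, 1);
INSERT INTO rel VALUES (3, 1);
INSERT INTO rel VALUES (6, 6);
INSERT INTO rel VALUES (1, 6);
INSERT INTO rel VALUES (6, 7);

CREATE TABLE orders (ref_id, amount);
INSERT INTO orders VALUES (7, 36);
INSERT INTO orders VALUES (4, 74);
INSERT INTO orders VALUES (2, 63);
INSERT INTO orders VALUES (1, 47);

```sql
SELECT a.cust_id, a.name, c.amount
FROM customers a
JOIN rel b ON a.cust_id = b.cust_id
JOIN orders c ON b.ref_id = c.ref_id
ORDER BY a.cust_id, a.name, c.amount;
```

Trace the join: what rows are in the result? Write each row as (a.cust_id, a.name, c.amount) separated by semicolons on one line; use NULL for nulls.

Evaluate left to right. First `customers a INNER JOIN rel b` on cust_id: 6 row(s).
Then INNER JOIN `orders c` on ref_id: keep only rows whose b.ref_id appears in c.

(6, Ken, 36); (6, Sara, 36); (8, Ivan, 47)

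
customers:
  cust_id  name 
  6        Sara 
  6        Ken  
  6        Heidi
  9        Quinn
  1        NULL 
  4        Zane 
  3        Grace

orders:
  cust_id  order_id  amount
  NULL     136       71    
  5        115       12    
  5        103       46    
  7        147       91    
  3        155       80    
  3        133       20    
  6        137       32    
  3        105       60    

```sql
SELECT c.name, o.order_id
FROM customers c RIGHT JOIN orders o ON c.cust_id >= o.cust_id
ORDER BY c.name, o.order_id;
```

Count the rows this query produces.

32

RIGHT JOIN keeps every row from `orders`; unmatched rows get NULL for `customers`'s columns.
Matching on c.cust_id >= o.cust_id. A NULL in a compared column never satisfies the condition.
- c (cust_id=6) pairs with 6 row(s) of o.
- c (cust_id=6) pairs with 6 row(s) of o.
- c (cust_id=6) pairs with 6 row(s) of o.
- c (cust_id=9) pairs with 7 row(s) of o.
- c (cust_id=1) has no partner in o.
- c (cust_id=4) pairs with 3 row(s) of o.
- c (cust_id=3) pairs with 3 row(s) of o.
- plus 1 unmatched o row(s), each kept with NULL c columns.
Total: 31 matched + 1 padded = 32 rows.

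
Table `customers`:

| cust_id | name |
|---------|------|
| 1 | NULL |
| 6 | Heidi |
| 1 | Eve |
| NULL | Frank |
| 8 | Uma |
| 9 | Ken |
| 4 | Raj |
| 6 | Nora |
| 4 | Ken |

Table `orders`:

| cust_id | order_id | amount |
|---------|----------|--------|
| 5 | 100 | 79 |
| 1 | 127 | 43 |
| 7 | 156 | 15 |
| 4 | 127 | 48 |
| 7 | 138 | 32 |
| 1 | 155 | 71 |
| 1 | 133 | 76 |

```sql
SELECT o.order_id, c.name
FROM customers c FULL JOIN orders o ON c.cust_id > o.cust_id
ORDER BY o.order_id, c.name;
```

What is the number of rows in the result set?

FULL OUTER JOIN keeps every row from both sides; unmatched rows get NULL for the other side's columns.
Matching on c.cust_id > o.cust_id. A NULL in a compared column never satisfies the condition.
Matched pairs: 30; unmatched c rows kept: 3; unmatched o rows kept: 0.
Total: 30 matched + 3 padded = 33 rows.

33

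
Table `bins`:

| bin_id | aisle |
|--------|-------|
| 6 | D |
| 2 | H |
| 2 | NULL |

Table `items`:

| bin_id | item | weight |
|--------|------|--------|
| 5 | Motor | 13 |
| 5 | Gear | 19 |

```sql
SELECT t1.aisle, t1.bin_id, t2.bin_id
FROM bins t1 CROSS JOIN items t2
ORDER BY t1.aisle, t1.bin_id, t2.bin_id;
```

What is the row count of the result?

6

CROSS JOIN pairs every row of `bins` with every row of `items`: 3 × 2 = 6 rows.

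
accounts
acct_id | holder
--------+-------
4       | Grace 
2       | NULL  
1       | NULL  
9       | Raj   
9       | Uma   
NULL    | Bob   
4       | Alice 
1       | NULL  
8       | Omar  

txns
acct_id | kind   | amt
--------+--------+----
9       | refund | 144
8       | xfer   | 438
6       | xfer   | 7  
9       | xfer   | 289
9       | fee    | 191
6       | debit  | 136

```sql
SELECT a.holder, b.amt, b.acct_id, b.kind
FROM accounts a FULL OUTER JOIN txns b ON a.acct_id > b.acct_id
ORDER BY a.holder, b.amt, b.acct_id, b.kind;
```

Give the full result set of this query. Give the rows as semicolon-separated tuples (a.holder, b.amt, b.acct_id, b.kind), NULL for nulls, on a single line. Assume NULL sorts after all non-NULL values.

FULL OUTER JOIN keeps every row from both sides; unmatched rows get NULL for the other side's columns.
Matching on a.acct_id > b.acct_id. A NULL in a compared column never satisfies the condition.
- a row (acct_id=4): no match → kept, b columns NULL.
- a row (acct_id=2): no match → kept, b columns NULL.
- a row (acct_id=1): no match → kept, b columns NULL.
- a row (acct_id=9): matches 3 b row(s) → 3 output row(s).
- a row (acct_id=9): matches 3 b row(s) → 3 output row(s).
- a row (acct_id=NULL): no match → kept, b columns NULL.
- a row (acct_id=4): no match → kept, b columns NULL.
- a row (acct_id=1): no match → kept, b columns NULL.
- a row (acct_id=8): matches 2 b row(s) → 2 output row(s).
- plus 3 unmatched b row(s), each kept with NULL a columns.

(Alice, NULL, NULL, NULL); (Bob, NULL, NULL, NULL); (Grace, NULL, NULL, NULL); (Omar, 7, 6, xfer); (Omar, 136, 6, debit); (Raj, 7, 6, xfer); (Raj, 136, 6, debit); (Raj, 438, 8, xfer); (Uma, 7, 6, xfer); (Uma, 136, 6, debit); (Uma, 438, 8, xfer); (NULL, 144, 9, refund); (NULL, 191, 9, fee); (NULL, 289, 9, xfer); (NULL, NULL, NULL, NULL); (NULL, NULL, NULL, NULL); (NULL, NULL, NULL, NULL)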